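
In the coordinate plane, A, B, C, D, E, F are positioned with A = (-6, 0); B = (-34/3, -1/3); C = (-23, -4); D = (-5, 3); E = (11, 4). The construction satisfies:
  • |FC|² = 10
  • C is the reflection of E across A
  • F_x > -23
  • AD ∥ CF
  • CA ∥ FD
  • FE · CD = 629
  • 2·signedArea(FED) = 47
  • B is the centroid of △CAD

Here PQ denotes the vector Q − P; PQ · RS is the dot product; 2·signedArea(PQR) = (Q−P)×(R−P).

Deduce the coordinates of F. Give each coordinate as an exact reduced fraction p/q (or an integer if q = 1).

F = (-22, -1)

1. F_x = -22  [CA ∥ FD ∩ AD ∥ CF]
2. F_y = -1  [CA ∥ FD ∩ AD ∥ CF]
   → F = (-22, -1)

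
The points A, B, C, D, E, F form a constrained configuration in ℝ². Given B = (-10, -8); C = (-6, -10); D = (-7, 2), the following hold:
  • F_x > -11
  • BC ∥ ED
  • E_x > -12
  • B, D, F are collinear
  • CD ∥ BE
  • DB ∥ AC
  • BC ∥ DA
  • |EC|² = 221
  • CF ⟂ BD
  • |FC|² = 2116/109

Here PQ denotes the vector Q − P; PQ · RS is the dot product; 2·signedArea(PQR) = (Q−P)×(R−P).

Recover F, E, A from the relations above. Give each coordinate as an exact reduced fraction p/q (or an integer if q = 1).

A = (-3, 0)
E = (-11, 4)
F = (-1114/109, -952/109)

1. F_x = -1114/109  [B, D, F are collinear ∩ CF ⟂ BD]
2. F_y = -952/109  [B, D, F are collinear ∩ CF ⟂ BD]
   → F = (-1114/109, -952/109)
3. E_x = -11  [BC ∥ ED ∩ CD ∥ BE]
4. E_y = 4  [BC ∥ ED ∩ CD ∥ BE]
   → E = (-11, 4)
5. A_x = -3  [DB ∥ AC ∩ BC ∥ DA]
6. A_y = 0  [DB ∥ AC ∩ BC ∥ DA]
   → A = (-3, 0)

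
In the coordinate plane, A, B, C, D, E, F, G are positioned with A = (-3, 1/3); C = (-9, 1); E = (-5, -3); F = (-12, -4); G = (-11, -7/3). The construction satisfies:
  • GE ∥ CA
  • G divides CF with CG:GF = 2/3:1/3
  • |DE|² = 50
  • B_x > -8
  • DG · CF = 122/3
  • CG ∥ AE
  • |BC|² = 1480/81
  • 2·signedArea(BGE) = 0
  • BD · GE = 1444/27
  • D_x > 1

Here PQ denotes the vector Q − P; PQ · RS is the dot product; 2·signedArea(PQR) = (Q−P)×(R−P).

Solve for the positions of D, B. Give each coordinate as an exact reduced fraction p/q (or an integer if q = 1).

1. D_x = 2  [line 3·x + 5·y + 4 = 0 ∩ |DE|² = 50]
2. D_y = -2  [line 3·x + 5·y + 4 = 0 ∩ |DE|² = 50]
   → D = (2, -2)
3. B_x = -7  [2·signedArea(BGE) = 0 ∩ BD · GE = 1444/27]
4. B_y = -25/9  [2·signedArea(BGE) = 0 ∩ BD · GE = 1444/27]
   → B = (-7, -25/9)

B = (-7, -25/9)
D = (2, -2)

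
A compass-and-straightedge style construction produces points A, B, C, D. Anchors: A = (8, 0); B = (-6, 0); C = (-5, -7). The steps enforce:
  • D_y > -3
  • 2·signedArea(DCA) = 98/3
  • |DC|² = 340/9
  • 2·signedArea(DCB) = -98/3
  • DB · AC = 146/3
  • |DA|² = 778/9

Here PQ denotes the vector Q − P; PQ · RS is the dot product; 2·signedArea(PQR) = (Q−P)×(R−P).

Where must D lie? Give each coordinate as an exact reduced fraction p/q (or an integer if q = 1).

1. D_x = -1  [2·signedArea(DCB) = -98/3 ∩ 2·signedArea(DCA) = 98/3]
2. D_y = -7/3  [2·signedArea(DCB) = -98/3 ∩ 2·signedArea(DCA) = 98/3]
   → D = (-1, -7/3)

D = (-1, -7/3)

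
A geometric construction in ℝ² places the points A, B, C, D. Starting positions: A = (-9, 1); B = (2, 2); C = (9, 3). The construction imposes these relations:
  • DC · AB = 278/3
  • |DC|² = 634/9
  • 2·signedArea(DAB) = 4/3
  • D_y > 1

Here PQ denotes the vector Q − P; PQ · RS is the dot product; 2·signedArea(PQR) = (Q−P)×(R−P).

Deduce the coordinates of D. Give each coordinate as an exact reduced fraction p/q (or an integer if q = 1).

1. D_x = 2/3  [DC · AB = 278/3 ∩ 2·signedArea(DAB) = 4/3]
2. D_y = 2  [DC · AB = 278/3 ∩ 2·signedArea(DAB) = 4/3]
   → D = (2/3, 2)

D = (2/3, 2)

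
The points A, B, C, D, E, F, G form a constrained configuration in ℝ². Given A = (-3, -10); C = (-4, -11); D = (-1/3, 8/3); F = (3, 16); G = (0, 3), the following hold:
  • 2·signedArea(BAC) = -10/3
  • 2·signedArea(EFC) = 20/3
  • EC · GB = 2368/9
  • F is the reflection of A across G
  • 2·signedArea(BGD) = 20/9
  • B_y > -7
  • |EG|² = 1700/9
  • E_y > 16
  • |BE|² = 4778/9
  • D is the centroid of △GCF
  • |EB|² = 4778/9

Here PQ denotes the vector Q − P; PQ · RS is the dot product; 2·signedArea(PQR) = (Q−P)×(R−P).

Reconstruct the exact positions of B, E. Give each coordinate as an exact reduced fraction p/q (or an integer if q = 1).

B = (-7/3, -6)
E = (10/3, 49/3)

1. E_x = 10/3  [line 27·x + -7·y + 73/3 = 0 ∩ |EG|² = 1700/9]
2. E_y = 49/3  [line 27·x + -7·y + 73/3 = 0 ∩ |EG|² = 1700/9]
   → E = (10/3, 49/3)
3. B_x = -7/3  [2·signedArea(BAC) = -10/3 ∩ EC · GB = 2368/9]
4. B_y = -6  [2·signedArea(BAC) = -10/3 ∩ EC · GB = 2368/9]
   → B = (-7/3, -6)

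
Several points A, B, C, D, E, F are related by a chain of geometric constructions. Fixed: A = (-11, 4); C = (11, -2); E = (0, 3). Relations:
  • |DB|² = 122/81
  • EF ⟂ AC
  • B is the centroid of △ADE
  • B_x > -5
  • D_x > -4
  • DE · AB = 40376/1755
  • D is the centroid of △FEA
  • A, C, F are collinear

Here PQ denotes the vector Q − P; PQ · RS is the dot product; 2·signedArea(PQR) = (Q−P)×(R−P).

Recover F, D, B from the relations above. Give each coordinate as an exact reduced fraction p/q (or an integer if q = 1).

1. F_x = -33/65  [A, C, F are collinear ∩ EF ⟂ AC]
2. F_y = 74/65  [A, C, F are collinear ∩ EF ⟂ AC]
   → F = (-33/65, 74/65)
3. D_x = -748/195  [D is the centroid of △FEA]
4. D_y = 529/195  [D is the centroid of △FEA]
   → D = (-748/195, 529/195)
5. B_x = -2893/585  [B is the centroid of △ADE]
6. B_y = 1894/585  [B is the centroid of △ADE]
   → B = (-2893/585, 1894/585)

B = (-2893/585, 1894/585)
D = (-748/195, 529/195)
F = (-33/65, 74/65)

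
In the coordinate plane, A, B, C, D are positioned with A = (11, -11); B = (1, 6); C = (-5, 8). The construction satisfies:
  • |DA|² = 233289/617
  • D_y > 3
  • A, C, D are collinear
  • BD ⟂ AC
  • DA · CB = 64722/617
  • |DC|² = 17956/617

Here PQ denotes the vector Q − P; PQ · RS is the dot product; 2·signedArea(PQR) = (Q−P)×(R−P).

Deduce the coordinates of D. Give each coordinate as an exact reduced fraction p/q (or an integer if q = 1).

1. D_x = -941/617  [A, C, D are collinear ∩ BD ⟂ AC]
2. D_y = 2390/617  [A, C, D are collinear ∩ BD ⟂ AC]
   → D = (-941/617, 2390/617)

D = (-941/617, 2390/617)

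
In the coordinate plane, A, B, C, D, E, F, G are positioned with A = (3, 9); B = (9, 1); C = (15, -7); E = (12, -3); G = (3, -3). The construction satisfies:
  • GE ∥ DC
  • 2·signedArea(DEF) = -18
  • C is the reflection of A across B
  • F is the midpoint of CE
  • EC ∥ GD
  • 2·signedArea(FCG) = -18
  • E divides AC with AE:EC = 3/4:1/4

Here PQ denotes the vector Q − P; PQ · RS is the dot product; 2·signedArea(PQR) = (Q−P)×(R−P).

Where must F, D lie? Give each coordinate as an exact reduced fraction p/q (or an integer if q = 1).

D = (6, -7)
F = (27/2, -5)

1. F_x = 27/2  [F is the midpoint of CE]
2. F_y = -5  [F is the midpoint of CE]
   → F = (27/2, -5)
3. D_x = 6  [GE ∥ DC ∩ EC ∥ GD]
4. D_y = -7  [GE ∥ DC ∩ EC ∥ GD]
   → D = (6, -7)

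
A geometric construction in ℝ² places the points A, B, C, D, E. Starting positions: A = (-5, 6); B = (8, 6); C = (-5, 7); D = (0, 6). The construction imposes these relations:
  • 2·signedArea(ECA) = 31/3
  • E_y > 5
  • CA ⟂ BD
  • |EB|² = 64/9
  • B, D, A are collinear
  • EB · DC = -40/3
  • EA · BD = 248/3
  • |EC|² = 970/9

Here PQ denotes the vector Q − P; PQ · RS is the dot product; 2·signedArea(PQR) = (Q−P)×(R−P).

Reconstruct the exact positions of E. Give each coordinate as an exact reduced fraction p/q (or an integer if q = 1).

1. E_x = 16/3  [EB · DC = -40/3 ∩ 2·signedArea(ECA) = 31/3]
2. E_y = 6  [EB · DC = -40/3 ∩ 2·signedArea(ECA) = 31/3]
   → E = (16/3, 6)

E = (16/3, 6)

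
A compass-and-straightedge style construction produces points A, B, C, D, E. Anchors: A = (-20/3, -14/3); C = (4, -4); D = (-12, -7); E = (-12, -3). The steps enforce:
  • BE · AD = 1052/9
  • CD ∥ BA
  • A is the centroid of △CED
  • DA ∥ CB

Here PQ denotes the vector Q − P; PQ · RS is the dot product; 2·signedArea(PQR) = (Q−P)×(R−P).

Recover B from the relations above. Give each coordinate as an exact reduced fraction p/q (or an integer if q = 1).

1. B_x = 28/3  [CD ∥ BA ∩ DA ∥ CB]
2. B_y = -5/3  [CD ∥ BA ∩ DA ∥ CB]
   → B = (28/3, -5/3)

B = (28/3, -5/3)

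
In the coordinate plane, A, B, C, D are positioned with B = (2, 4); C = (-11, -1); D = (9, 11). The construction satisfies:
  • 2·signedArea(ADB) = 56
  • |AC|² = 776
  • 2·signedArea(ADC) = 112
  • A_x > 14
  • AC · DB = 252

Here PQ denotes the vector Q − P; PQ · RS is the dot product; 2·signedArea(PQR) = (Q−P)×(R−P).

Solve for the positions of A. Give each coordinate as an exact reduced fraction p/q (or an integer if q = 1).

A = (15, 9)

1. A_x = 15  [2·signedArea(ADC) = 112 ∩ AC · DB = 252]
2. A_y = 9  [2·signedArea(ADC) = 112 ∩ AC · DB = 252]
   → A = (15, 9)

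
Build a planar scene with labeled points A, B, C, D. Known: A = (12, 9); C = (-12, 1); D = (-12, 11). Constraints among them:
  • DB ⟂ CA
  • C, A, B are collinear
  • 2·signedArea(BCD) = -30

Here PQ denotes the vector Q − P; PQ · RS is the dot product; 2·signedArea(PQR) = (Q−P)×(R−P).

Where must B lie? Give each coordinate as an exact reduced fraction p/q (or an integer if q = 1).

1. B_x = -9  [C, A, B are collinear ∩ DB ⟂ CA]
2. B_y = 2  [C, A, B are collinear ∩ DB ⟂ CA]
   → B = (-9, 2)

B = (-9, 2)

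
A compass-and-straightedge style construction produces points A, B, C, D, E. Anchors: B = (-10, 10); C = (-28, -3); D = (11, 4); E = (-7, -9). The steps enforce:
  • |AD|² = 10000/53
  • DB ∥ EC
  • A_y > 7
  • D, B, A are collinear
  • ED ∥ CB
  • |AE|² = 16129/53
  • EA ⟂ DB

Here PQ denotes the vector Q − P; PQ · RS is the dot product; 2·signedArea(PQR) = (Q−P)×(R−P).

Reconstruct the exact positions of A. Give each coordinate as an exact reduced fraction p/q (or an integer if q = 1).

1. A_x = -117/53  [D, B, A are collinear ∩ EA ⟂ DB]
2. A_y = 412/53  [D, B, A are collinear ∩ EA ⟂ DB]
   → A = (-117/53, 412/53)

A = (-117/53, 412/53)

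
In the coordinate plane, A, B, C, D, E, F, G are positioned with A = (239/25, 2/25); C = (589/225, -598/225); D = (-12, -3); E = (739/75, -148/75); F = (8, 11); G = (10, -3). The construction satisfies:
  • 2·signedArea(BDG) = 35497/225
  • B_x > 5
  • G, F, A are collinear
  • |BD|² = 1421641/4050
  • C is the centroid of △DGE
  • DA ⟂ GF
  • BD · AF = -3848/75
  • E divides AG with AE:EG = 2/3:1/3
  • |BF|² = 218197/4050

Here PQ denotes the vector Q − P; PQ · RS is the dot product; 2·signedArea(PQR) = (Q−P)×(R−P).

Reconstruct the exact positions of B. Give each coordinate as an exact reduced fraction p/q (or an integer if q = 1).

1. B_x = 2389/450  [2·signedArea(BDG) = 35497/225 ∩ BD · AF = -3848/75]
2. B_y = 1877/450  [2·signedArea(BDG) = 35497/225 ∩ BD · AF = -3848/75]
   → B = (2389/450, 1877/450)

B = (2389/450, 1877/450)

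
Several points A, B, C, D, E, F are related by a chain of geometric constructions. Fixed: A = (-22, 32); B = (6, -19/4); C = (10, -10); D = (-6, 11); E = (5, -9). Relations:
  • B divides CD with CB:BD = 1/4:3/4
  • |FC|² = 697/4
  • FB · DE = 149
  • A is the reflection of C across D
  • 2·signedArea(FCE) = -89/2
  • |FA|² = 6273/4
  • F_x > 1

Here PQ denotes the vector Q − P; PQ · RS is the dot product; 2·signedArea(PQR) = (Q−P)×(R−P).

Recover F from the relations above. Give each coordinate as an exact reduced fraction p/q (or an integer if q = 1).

1. F_x = 2  [2·signedArea(FCE) = -89/2 ∩ FB · DE = 149]
2. F_y = 1/2  [2·signedArea(FCE) = -89/2 ∩ FB · DE = 149]
   → F = (2, 1/2)

F = (2, 1/2)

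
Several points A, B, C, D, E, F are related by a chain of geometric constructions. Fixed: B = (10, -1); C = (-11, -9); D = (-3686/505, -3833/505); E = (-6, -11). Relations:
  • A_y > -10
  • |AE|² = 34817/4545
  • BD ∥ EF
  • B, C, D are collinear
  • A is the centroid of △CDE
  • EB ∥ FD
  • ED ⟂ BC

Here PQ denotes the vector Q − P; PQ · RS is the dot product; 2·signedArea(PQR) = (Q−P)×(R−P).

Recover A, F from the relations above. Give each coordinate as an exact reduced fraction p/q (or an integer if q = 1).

A = (-12271/1515, -13933/1515)
F = (-11766/505, -8883/505)

1. A_x = -12271/1515  [A is the centroid of △CDE]
2. A_y = -13933/1515  [A is the centroid of △CDE]
   → A = (-12271/1515, -13933/1515)
3. F_x = -11766/505  [EB ∥ FD ∩ BD ∥ EF]
4. F_y = -8883/505  [EB ∥ FD ∩ BD ∥ EF]
   → F = (-11766/505, -8883/505)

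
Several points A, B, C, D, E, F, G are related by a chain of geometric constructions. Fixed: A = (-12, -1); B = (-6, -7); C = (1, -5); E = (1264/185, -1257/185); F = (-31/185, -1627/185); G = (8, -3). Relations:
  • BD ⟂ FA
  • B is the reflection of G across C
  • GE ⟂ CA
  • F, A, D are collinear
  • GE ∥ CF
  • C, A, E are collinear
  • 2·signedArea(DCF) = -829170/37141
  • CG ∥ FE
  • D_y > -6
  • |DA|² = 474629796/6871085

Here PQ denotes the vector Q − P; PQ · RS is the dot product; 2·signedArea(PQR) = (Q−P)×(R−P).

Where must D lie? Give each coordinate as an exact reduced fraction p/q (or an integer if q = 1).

D = (-34763466/6871085, -38286497/6871085)

1. D_x = -34763466/6871085  [F, A, D are collinear ∩ BD ⟂ FA]
2. D_y = -38286497/6871085  [F, A, D are collinear ∩ BD ⟂ FA]
   → D = (-34763466/6871085, -38286497/6871085)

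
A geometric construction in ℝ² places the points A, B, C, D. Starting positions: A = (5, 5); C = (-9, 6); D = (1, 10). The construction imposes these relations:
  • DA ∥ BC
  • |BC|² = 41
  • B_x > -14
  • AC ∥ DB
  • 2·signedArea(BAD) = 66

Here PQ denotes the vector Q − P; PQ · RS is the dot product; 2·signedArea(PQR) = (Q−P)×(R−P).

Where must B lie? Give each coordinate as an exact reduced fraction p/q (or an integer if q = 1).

1. B_x = -13  [DA ∥ BC ∩ AC ∥ DB]
2. B_y = 11  [DA ∥ BC ∩ AC ∥ DB]
   → B = (-13, 11)

B = (-13, 11)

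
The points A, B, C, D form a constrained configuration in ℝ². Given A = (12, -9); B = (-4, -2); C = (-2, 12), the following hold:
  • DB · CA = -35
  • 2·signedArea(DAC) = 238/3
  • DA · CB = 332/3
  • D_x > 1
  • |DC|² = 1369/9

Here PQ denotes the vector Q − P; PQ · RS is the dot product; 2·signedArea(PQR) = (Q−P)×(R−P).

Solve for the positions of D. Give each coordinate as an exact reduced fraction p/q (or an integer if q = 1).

D = (2, 1/3)

1. D_x = 2  [DB · CA = -35 ∩ 2·signedArea(DAC) = 238/3]
2. D_y = 1/3  [DB · CA = -35 ∩ 2·signedArea(DAC) = 238/3]
   → D = (2, 1/3)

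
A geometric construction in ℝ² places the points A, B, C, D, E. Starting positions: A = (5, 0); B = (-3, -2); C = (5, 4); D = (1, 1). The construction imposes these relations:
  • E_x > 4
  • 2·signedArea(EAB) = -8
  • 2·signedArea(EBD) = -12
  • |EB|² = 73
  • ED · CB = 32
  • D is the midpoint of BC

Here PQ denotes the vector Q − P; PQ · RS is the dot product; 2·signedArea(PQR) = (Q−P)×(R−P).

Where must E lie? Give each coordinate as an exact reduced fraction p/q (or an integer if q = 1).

E = (5, 1)

1. E_x = 5  [2·signedArea(EBD) = -12 ∩ 2·signedArea(EAB) = -8]
2. E_y = 1  [2·signedArea(EBD) = -12 ∩ 2·signedArea(EAB) = -8]
   → E = (5, 1)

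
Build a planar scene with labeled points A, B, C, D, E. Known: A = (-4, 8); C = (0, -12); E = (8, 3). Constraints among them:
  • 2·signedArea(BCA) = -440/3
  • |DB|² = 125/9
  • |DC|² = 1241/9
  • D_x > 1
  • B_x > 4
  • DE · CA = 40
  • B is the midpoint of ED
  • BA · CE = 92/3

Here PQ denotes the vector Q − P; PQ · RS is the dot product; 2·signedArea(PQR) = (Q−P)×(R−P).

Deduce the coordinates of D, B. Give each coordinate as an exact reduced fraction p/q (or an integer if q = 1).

B = (14/3, 4/3)
D = (4/3, -1/3)

1. D_x = 4/3  [line 4·x + -20·y + -12 = 0 ∩ |DC|² = 1241/9]
2. D_y = -1/3  [line 4·x + -20·y + -12 = 0 ∩ |DC|² = 1241/9]
   → D = (4/3, -1/3)
3. B_x = 14/3  [B is the midpoint of ED]
4. B_y = 4/3  [B is the midpoint of ED]
   → B = (14/3, 4/3)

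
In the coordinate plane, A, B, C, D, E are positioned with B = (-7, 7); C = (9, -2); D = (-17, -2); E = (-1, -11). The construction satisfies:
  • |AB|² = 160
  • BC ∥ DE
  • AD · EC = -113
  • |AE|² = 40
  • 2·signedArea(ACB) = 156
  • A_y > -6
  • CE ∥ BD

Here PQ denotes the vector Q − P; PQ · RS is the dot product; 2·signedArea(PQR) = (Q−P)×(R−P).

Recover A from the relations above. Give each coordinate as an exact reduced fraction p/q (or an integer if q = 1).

A = (-3, -5)

1. A_x = -3  [2·signedArea(ACB) = 156 ∩ AD · EC = -113]
2. A_y = -5  [2·signedArea(ACB) = 156 ∩ AD · EC = -113]
   → A = (-3, -5)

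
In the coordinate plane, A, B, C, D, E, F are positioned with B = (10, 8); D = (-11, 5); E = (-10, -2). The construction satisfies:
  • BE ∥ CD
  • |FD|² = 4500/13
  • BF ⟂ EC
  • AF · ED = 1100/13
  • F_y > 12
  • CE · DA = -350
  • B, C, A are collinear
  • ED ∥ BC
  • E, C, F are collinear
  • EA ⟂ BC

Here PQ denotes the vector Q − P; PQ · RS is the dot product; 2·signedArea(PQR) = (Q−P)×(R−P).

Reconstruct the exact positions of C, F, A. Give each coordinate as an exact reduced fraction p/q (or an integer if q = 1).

A = (11, 1)
C = (9, 15)
F = (79/13, 161/13)

1. C_x = 9  [BE ∥ CD ∩ ED ∥ BC]
2. C_y = 15  [BE ∥ CD ∩ ED ∥ BC]
   → C = (9, 15)
3. F_x = 79/13  [E, C, F are collinear ∩ BF ⟂ EC]
4. F_y = 161/13  [E, C, F are collinear ∩ BF ⟂ EC]
   → F = (79/13, 161/13)
5. A_x = 11  [B, C, A are collinear ∩ EA ⟂ BC]
6. A_y = 1  [B, C, A are collinear ∩ EA ⟂ BC]
   → A = (11, 1)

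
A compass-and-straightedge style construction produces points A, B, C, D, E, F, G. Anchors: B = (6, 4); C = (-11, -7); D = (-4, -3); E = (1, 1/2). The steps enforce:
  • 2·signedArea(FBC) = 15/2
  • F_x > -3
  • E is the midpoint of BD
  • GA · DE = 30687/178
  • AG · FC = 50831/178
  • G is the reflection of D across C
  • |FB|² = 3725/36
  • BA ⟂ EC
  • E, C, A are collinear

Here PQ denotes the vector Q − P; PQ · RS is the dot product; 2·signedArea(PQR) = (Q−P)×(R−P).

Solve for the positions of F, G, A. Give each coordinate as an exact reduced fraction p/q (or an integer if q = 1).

1. G_x = -18  [G is the reflection of D across C]
2. G_y = -11  [G is the reflection of D across C]
   → G = (-18, -11)
3. A_x = 549/89  [E, C, A are collinear ∩ BA ⟂ EC]
4. A_y = 332/89  [E, C, A are collinear ∩ BA ⟂ EC]
   → A = (549/89, 332/89)
5. F_x = -7/3  [2·signedArea(FBC) = 15/2 ∩ AG · FC = 50831/178]
6. F_y = -11/6  [2·signedArea(FBC) = 15/2 ∩ AG · FC = 50831/178]
   → F = (-7/3, -11/6)

A = (549/89, 332/89)
F = (-7/3, -11/6)
G = (-18, -11)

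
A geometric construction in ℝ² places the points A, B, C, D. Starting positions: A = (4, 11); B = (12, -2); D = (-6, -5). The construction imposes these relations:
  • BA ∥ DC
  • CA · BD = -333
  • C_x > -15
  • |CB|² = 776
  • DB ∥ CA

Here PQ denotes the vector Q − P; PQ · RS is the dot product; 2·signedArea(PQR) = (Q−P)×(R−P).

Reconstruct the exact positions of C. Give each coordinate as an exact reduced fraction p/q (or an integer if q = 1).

C = (-14, 8)

1. C_x = -14  [DB ∥ CA ∩ BA ∥ DC]
2. C_y = 8  [DB ∥ CA ∩ BA ∥ DC]
   → C = (-14, 8)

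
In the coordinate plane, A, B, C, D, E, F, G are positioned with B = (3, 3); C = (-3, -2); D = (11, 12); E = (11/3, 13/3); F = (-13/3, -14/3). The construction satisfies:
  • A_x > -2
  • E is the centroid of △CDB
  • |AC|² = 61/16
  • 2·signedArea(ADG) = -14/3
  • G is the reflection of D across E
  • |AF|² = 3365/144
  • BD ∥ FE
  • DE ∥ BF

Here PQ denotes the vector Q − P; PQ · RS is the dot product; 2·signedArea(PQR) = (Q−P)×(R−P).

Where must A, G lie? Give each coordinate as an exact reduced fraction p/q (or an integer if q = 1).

A = (-3/2, -3/4)
G = (-11/3, -10/3)

1. G_x = -11/3  [G is the reflection of D across E]
2. G_y = -10/3  [G is the reflection of D across E]
   → G = (-11/3, -10/3)
3. A_x = -3/2  [line 46/3·x + -44/3·y + 12 = 0 ∩ |AF|² = 3365/144]
4. A_y = -3/4  [line 46/3·x + -44/3·y + 12 = 0 ∩ |AF|² = 3365/144]
   → A = (-3/2, -3/4)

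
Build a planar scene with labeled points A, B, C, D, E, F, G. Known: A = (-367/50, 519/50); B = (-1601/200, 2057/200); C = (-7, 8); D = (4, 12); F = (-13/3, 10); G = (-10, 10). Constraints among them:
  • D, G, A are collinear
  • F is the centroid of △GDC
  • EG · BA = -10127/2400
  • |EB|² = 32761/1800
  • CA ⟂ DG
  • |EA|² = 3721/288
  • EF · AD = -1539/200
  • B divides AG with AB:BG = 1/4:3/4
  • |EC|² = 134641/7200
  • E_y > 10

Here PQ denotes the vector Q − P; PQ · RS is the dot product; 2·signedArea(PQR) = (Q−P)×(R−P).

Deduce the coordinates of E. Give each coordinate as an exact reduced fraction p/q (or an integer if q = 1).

1. E_x = -2269/600  [line -133/200·x + -19/200·y + -3553/2400 = 0 ∩ |EC|² = 134641/7200]
2. E_y = 6533/600  [line -133/200·x + -19/200·y + -3553/2400 = 0 ∩ |EC|² = 134641/7200]
   → E = (-2269/600, 6533/600)

E = (-2269/600, 6533/600)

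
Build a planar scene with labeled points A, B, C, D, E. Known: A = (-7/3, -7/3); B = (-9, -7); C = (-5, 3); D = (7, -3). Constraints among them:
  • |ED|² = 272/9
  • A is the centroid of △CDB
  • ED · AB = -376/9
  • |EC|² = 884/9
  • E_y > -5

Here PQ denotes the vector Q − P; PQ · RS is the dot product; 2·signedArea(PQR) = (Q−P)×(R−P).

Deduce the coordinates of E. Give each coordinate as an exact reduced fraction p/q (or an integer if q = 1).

E = (5/3, -13/3)

1. E_x = 5/3  [line 20/3·x + 14/3·y + 82/9 = 0 ∩ |ED|² = 272/9]
2. E_y = -13/3  [line 20/3·x + 14/3·y + 82/9 = 0 ∩ |ED|² = 272/9]
   → E = (5/3, -13/3)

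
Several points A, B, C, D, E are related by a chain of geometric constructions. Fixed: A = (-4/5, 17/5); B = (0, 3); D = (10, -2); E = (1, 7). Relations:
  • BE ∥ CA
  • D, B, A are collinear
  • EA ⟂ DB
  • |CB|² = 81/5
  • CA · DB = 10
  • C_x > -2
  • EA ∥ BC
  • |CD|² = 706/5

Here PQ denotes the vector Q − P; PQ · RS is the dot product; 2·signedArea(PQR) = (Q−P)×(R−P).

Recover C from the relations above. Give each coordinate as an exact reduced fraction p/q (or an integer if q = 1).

C = (-9/5, -3/5)

1. C_x = -9/5  [BE ∥ CA ∩ EA ∥ BC]
2. C_y = -3/5  [BE ∥ CA ∩ EA ∥ BC]
   → C = (-9/5, -3/5)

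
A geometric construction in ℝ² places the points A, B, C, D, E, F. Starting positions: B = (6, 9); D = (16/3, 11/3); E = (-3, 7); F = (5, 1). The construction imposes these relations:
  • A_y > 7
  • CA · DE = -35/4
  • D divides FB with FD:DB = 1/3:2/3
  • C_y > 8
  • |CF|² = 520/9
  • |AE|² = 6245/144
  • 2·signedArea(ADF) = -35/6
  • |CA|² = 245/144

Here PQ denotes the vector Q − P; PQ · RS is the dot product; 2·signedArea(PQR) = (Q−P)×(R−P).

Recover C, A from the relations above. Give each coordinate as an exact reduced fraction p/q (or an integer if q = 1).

A = (43/12, 43/6)
C = (3, 25/3)

1. A_x = 43/12  [line 8/3·x + -1/3·y + -43/6 = 0 ∩ |AE|² = 6245/144]
2. A_y = 43/6  [line 8/3·x + -1/3·y + -43/6 = 0 ∩ |AE|² = 6245/144]
   → A = (43/12, 43/6)
3. C_x = 3  [line 25/3·x + -10/3·y + 25/9 = 0 ∩ |CA|² = 245/144]
4. C_y = 25/3  [line 25/3·x + -10/3·y + 25/9 = 0 ∩ |CA|² = 245/144]
   → C = (3, 25/3)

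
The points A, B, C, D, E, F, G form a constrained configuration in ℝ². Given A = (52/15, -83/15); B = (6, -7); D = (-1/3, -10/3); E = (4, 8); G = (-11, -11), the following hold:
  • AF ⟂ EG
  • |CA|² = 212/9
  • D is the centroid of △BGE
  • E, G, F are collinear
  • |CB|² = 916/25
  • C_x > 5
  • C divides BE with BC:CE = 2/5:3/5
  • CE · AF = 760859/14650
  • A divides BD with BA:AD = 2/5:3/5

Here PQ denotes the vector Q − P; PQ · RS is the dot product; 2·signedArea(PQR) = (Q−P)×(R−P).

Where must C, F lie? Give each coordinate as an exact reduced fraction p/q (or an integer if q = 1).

C = (26/5, -1)
F = (-1633/586, -5243/8790)

1. C_x = 26/5  [C divides BE with BC:CE = 2/5:3/5]
2. C_y = -1  [C divides BE with BC:CE = 2/5:3/5]
   → C = (26/5, -1)
3. F_x = -1633/586  [E, G, F are collinear ∩ AF ⟂ EG]
4. F_y = -5243/8790  [E, G, F are collinear ∩ AF ⟂ EG]
   → F = (-1633/586, -5243/8790)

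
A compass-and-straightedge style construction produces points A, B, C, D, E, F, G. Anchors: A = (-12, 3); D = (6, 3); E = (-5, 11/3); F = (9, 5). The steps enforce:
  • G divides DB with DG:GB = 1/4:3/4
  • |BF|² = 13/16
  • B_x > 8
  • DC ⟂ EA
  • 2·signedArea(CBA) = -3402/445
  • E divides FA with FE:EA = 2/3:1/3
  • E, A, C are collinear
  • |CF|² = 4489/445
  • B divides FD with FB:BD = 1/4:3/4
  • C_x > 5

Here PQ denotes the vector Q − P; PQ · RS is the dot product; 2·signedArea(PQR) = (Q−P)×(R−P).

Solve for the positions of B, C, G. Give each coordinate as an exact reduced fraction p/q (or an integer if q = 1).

1. B_x = 33/4  [B divides FD with FB:BD = 1/4:3/4]
2. B_y = 9/2  [B divides FD with FB:BD = 1/4:3/4]
   → B = (33/4, 9/2)
3. C_x = 2598/445  [E, A, C are collinear ∩ DC ⟂ EA]
4. C_y = 2091/445  [E, A, C are collinear ∩ DC ⟂ EA]
   → C = (2598/445, 2091/445)
5. G_x = 105/16  [G divides DB with DG:GB = 1/4:3/4]
6. G_y = 27/8  [G divides DB with DG:GB = 1/4:3/4]
   → G = (105/16, 27/8)

B = (33/4, 9/2)
C = (2598/445, 2091/445)
G = (105/16, 27/8)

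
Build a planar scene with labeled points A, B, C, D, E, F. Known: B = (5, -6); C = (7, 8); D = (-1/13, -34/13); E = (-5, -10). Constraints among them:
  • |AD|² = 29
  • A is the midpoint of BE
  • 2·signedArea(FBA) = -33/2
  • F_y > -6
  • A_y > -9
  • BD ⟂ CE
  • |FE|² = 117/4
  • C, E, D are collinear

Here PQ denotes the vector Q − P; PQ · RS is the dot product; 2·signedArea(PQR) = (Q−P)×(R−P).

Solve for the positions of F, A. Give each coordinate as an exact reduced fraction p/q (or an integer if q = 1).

A = (0, -8)
F = (-2, -11/2)

1. A_x = 0  [A is the midpoint of BE]
2. A_y = -8  [A is the midpoint of BE]
   → A = (0, -8)
3. F_x = -2  [line 2·x + -5·y + -47/2 = 0 ∩ |FE|² = 117/4]
4. F_y = -11/2  [line 2·x + -5·y + -47/2 = 0 ∩ |FE|² = 117/4]
   → F = (-2, -11/2)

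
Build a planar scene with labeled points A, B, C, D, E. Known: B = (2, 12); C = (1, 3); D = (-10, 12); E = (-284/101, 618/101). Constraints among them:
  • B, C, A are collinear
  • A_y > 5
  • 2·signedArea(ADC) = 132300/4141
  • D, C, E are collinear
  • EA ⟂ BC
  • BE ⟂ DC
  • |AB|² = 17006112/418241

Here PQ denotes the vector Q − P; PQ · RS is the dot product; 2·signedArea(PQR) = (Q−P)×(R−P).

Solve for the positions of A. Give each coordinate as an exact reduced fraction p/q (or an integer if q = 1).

1. A_x = 5366/4141  [B, C, A are collinear ∩ EA ⟂ BC]
2. A_y = 23448/4141  [B, C, A are collinear ∩ EA ⟂ BC]
   → A = (5366/4141, 23448/4141)

A = (5366/4141, 23448/4141)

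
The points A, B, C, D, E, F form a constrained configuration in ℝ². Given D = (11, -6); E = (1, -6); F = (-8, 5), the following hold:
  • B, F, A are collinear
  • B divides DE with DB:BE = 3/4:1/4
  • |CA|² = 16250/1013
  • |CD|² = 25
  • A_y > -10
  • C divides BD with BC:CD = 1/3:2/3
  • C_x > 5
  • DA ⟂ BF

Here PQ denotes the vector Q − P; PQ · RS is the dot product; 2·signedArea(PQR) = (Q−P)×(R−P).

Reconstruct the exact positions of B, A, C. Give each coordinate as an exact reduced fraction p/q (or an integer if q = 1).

A = (7513/1013, -9873/1013)
B = (7/2, -6)
C = (6, -6)

1. B_x = 7/2  [B divides DE with DB:BE = 3/4:1/4]
2. B_y = -6  [B divides DE with DB:BE = 3/4:1/4]
   → B = (7/2, -6)
3. A_x = 7513/1013  [B, F, A are collinear ∩ DA ⟂ BF]
4. A_y = -9873/1013  [B, F, A are collinear ∩ DA ⟂ BF]
   → A = (7513/1013, -9873/1013)
5. C_x = 6  [C divides BD with BC:CD = 1/3:2/3]
6. C_y = -6  [C divides BD with BC:CD = 1/3:2/3]
   → C = (6, -6)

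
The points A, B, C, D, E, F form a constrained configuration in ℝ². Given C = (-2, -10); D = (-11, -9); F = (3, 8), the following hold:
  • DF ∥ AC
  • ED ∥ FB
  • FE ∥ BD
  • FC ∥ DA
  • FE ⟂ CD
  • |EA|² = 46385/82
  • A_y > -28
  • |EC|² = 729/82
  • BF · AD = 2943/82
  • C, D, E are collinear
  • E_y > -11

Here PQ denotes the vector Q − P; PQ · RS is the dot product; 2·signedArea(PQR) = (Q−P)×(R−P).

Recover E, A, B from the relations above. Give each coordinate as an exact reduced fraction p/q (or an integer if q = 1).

A = (-16, -27)
B = (-735/82, 765/82)
E = (79/82, -847/82)

1. E_x = 79/82  [C, D, E are collinear ∩ FE ⟂ CD]
2. E_y = -847/82  [C, D, E are collinear ∩ FE ⟂ CD]
   → E = (79/82, -847/82)
3. A_x = -16  [DF ∥ AC ∩ FC ∥ DA]
4. A_y = -27  [DF ∥ AC ∩ FC ∥ DA]
   → A = (-16, -27)
5. B_x = -735/82  [FE ∥ BD ∩ ED ∥ FB]
6. B_y = 765/82  [FE ∥ BD ∩ ED ∥ FB]
   → B = (-735/82, 765/82)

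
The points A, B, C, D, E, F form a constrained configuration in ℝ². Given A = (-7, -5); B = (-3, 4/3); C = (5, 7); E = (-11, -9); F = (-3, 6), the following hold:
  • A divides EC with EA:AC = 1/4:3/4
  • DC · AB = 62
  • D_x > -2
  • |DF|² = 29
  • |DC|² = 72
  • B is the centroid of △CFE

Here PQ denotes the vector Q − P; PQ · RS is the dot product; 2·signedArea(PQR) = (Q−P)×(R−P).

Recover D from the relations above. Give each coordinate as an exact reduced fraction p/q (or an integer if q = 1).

1. D_x = -1  [line -4·x + -19/3·y + 7/3 = 0 ∩ |DF|² = 29]
2. D_y = 1  [line -4·x + -19/3·y + 7/3 = 0 ∩ |DF|² = 29]
   → D = (-1, 1)

D = (-1, 1)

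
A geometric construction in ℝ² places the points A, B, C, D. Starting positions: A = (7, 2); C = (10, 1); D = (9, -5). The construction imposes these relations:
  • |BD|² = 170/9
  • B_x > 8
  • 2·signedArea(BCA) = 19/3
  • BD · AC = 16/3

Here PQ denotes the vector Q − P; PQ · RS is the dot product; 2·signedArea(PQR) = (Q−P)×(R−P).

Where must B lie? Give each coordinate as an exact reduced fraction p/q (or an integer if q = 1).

B = (26/3, -2/3)

1. B_x = 26/3  [BD · AC = 16/3 ∩ 2·signedArea(BCA) = 19/3]
2. B_y = -2/3  [BD · AC = 16/3 ∩ 2·signedArea(BCA) = 19/3]
   → B = (26/3, -2/3)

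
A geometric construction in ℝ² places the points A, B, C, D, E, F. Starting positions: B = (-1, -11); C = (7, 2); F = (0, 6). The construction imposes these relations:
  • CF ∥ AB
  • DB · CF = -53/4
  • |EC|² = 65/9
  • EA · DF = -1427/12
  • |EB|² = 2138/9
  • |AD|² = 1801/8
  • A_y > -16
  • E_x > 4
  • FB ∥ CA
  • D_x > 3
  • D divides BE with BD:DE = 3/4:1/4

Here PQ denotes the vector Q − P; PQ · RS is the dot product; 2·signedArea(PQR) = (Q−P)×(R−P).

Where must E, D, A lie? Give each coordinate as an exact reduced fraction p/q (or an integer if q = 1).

1. A_x = 6  [CF ∥ AB ∩ FB ∥ CA]
2. A_y = -15  [CF ∥ AB ∩ FB ∥ CA]
   → A = (6, -15)
3. D_x = 13/4  [line 7·x + -4·y + -95/4 = 0 ∩ |AD|² = 1801/8]
4. D_y = -1/4  [line 7·x + -4·y + -95/4 = 0 ∩ |AD|² = 1801/8]
   → D = (13/4, -1/4)
5. E_x = 14/3  [EA · DF = -1427/12 ∩ D divides BE with BD:DE = 3/4:1/4]
6. E_y = 10/3  [EA · DF = -1427/12 ∩ D divides BE with BD:DE = 3/4:1/4]
   → E = (14/3, 10/3)

A = (6, -15)
D = (13/4, -1/4)
E = (14/3, 10/3)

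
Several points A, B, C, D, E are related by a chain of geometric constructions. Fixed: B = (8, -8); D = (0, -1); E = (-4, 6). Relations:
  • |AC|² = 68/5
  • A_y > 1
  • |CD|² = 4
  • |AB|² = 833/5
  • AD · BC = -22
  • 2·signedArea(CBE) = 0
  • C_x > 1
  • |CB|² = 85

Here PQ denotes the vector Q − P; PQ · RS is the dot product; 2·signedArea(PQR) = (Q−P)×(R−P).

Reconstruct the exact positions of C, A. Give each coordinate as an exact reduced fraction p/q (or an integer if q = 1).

A = (-2/5, 9/5)
C = (2, -1)

1. C_x = 2  [line -14·x + -12·y + 16 = 0 ∩ |CD|² = 4]
2. C_y = -1  [line -14·x + -12·y + 16 = 0 ∩ |CD|² = 4]
   → C = (2, -1)
3. A_x = -2/5  [line 6·x + -7·y + 15 = 0 ∩ |AC|² = 68/5]
4. A_y = 9/5  [line 6·x + -7·y + 15 = 0 ∩ |AC|² = 68/5]
   → A = (-2/5, 9/5)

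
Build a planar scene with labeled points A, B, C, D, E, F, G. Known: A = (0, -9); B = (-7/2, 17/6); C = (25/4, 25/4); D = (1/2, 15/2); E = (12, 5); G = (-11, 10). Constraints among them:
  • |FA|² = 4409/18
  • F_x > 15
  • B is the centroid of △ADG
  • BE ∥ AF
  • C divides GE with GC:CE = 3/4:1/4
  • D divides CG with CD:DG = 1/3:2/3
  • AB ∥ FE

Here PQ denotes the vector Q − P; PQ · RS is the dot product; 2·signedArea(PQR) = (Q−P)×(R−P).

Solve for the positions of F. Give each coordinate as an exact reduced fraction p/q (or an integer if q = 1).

1. F_x = 31/2  [AB ∥ FE ∩ BE ∥ AF]
2. F_y = -41/6  [AB ∥ FE ∩ BE ∥ AF]
   → F = (31/2, -41/6)

F = (31/2, -41/6)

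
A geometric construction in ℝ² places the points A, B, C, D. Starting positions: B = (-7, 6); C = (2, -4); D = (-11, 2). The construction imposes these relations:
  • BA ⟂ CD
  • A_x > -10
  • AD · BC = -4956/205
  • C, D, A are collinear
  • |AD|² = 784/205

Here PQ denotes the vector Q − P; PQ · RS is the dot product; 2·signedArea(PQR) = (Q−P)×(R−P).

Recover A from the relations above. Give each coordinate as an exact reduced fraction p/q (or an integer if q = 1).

A = (-1891/205, 242/205)

1. A_x = -1891/205  [C, D, A are collinear ∩ BA ⟂ CD]
2. A_y = 242/205  [C, D, A are collinear ∩ BA ⟂ CD]
   → A = (-1891/205, 242/205)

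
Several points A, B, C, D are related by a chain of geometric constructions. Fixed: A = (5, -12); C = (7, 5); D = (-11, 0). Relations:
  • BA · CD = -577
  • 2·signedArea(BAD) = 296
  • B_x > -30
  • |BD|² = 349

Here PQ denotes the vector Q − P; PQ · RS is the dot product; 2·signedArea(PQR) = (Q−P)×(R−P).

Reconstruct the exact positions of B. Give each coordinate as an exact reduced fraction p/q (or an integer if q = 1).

1. B_x = -29  [2·signedArea(BAD) = 296 ∩ BA · CD = -577]
2. B_y = -5  [2·signedArea(BAD) = 296 ∩ BA · CD = -577]
   → B = (-29, -5)

B = (-29, -5)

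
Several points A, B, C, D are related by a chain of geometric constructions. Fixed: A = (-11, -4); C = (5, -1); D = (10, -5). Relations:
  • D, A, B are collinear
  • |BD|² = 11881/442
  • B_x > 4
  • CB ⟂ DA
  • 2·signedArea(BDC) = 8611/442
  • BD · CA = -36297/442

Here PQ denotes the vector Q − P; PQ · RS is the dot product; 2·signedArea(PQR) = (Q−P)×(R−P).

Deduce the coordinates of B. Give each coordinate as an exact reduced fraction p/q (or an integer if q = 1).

B = (2131/442, -2101/442)

1. B_x = 2131/442  [D, A, B are collinear ∩ CB ⟂ DA]
2. B_y = -2101/442  [D, A, B are collinear ∩ CB ⟂ DA]
   → B = (2131/442, -2101/442)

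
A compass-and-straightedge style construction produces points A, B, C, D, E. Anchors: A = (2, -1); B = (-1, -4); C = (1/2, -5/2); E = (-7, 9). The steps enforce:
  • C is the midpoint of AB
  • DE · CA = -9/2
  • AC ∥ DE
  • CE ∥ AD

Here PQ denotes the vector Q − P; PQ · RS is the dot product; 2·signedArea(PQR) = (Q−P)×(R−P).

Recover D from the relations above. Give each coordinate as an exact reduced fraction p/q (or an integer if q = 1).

1. D_x = -11/2  [AC ∥ DE ∩ CE ∥ AD]
2. D_y = 21/2  [AC ∥ DE ∩ CE ∥ AD]
   → D = (-11/2, 21/2)

D = (-11/2, 21/2)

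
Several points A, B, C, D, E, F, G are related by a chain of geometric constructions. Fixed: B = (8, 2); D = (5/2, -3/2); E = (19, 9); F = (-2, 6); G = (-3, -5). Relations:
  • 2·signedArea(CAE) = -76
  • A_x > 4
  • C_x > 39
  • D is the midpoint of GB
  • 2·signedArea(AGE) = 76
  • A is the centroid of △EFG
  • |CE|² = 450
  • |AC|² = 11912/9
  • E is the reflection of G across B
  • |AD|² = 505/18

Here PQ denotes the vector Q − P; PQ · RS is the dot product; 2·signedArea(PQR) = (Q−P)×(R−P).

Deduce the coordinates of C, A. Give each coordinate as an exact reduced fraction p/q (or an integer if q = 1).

A = (14/3, 10/3)
C = (40, 12)

1. A_x = 14/3  [A is the centroid of △EFG]
2. A_y = 10/3  [A is the centroid of △EFG]
   → A = (14/3, 10/3)
3. C_x = 40  [line -17/3·x + 43/3·y + 164/3 = 0 ∩ |CE|² = 450]
4. C_y = 12  [line -17/3·x + 43/3·y + 164/3 = 0 ∩ |CE|² = 450]
   → C = (40, 12)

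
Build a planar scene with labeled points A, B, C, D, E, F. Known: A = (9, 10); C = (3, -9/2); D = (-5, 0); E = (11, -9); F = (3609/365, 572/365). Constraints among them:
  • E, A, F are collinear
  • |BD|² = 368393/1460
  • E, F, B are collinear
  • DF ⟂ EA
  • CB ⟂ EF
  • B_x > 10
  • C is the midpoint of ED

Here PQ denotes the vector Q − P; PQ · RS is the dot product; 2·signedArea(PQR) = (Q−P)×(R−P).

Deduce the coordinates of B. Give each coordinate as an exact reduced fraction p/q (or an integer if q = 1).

1. B_x = 3812/365  [E, F, B are collinear ∩ CB ⟂ EF]
2. B_y = -2713/730  [E, F, B are collinear ∩ CB ⟂ EF]
   → B = (3812/365, -2713/730)

B = (3812/365, -2713/730)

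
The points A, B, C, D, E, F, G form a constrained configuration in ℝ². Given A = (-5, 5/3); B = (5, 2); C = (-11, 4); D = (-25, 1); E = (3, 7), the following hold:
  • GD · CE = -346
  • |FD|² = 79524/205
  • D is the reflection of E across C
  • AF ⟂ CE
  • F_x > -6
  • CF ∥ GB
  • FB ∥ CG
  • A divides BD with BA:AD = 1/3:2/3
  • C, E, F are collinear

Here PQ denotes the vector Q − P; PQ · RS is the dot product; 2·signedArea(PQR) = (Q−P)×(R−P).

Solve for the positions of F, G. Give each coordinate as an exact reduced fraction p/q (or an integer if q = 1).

1. F_x = -1177/205  [C, E, F are collinear ∩ AF ⟂ CE]
2. F_y = 1051/205  [C, E, F are collinear ∩ AF ⟂ CE]
   → F = (-1177/205, 1051/205)
3. G_x = -53/205  [CF ∥ GB ∩ FB ∥ CG]
4. G_y = 179/205  [CF ∥ GB ∩ FB ∥ CG]
   → G = (-53/205, 179/205)

F = (-1177/205, 1051/205)
G = (-53/205, 179/205)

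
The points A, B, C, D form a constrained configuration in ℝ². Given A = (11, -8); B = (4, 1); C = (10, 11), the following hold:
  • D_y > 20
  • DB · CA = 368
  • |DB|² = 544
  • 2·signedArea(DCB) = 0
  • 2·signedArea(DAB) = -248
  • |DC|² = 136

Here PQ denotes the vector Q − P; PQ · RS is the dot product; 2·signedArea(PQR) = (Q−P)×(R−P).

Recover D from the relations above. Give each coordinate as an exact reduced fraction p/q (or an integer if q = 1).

1. D_x = 16  [2·signedArea(DCB) = 0 ∩ 2·signedArea(DAB) = -248]
2. D_y = 21  [2·signedArea(DCB) = 0 ∩ 2·signedArea(DAB) = -248]
   → D = (16, 21)

D = (16, 21)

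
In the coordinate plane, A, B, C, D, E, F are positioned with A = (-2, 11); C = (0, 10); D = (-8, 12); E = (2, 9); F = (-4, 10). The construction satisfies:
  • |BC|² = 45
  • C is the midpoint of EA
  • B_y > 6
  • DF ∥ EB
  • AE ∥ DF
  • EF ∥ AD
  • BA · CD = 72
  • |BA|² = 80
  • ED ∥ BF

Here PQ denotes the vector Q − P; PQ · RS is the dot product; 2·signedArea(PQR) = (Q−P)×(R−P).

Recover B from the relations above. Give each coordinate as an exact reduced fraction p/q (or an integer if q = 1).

1. B_x = 6  [ED ∥ BF ∩ DF ∥ EB]
2. B_y = 7  [ED ∥ BF ∩ DF ∥ EB]
   → B = (6, 7)

B = (6, 7)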